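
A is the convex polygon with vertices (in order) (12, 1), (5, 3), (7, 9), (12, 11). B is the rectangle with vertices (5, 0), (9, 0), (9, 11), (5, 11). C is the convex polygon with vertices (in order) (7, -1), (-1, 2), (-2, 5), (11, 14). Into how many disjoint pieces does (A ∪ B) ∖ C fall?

2

(A ∪ B) ∖ C splits into 2 disjoint pieces (area 30.9222, area 0.9615).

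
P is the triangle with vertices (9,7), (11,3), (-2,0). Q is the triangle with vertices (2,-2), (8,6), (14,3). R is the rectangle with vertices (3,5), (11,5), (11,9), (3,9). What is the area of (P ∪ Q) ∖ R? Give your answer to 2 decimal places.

|P ∪ Q| = 48.7791.
|(P ∪ Q) ∩ R| = 4.1429.
|(P ∪ Q) ∖ R| = 48.7791 − 4.1429 = 44.64.

44.64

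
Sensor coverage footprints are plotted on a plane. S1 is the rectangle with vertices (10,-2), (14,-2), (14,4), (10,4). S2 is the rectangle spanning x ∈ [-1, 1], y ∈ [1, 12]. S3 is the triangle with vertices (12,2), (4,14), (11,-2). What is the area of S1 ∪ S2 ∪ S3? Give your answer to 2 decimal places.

By inclusion–exclusion:
Individual areas: |S1| = 24, |S2| = 22, |S3| = 22.
|S1∩S2| = 0 (no overlap).
|S1∩S3| = 7.5238.
|S2∩S3| = 0.
|S1∩S2∩S3| = 0.
|S1 ∪ S2 ∪ S3| = 68 − 7.5238 + 0 = 60.48.

60.48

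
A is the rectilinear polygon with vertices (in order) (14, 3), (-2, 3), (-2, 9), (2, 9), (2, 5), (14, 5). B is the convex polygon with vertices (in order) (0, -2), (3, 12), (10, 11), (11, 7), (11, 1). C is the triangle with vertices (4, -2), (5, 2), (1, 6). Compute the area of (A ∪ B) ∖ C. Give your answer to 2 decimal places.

128.35

|A ∪ B| = 137.9881.
|(A ∪ B) ∩ C| = 9.6379.
|(A ∪ B) ∖ C| = 137.9881 − 9.6379 = 128.35.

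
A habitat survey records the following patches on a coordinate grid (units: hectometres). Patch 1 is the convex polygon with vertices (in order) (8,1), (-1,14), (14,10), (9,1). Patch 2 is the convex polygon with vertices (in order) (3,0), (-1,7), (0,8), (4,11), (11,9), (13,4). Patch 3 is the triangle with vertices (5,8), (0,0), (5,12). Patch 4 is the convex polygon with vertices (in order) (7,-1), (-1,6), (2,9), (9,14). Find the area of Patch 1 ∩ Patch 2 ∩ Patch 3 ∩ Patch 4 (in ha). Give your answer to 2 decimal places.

4.30

The intersection is the polygon with vertices (5,8), (4.124,6.598), (3.266,7.838), (4.492,10.78), (4.571,10.837), (5,10.714).
By the shoelace formula its area is 4.30.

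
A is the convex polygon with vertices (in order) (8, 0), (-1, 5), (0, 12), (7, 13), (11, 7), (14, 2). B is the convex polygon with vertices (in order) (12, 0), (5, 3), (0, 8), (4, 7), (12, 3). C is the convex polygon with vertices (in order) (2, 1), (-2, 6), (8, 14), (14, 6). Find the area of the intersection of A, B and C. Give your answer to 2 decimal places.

18.74

The intersection is the polygon with vertices (5,3), (0.222,7.778), (0.381,7.905), (4,7), (9.636,4.182), (5.887,2.62).
By the shoelace formula its area is 18.74.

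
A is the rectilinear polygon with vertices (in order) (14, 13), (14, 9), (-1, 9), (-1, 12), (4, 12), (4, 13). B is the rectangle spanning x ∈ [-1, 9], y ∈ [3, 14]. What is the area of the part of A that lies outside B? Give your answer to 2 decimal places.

20.00

|A| = 55, |A∩B| = 35.
|A ∖ B| = |A| − |A∩B| = 55 − 35 = 20.00.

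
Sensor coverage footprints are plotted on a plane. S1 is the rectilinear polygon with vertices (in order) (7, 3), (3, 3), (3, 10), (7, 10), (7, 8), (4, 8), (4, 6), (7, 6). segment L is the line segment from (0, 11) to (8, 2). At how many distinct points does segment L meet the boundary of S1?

The segment meets the boundary at (4.444,6), (4,6.5), (7,3.125), (3,7.625).

4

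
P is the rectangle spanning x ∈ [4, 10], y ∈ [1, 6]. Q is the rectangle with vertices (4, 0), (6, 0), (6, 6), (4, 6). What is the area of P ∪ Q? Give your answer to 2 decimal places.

By inclusion–exclusion:
Individual areas: |P| = 30, |Q| = 12.
|P∩Q|: x∈[4,6], y∈[1,6] → 2·5 = 10.
|P ∪ Q| = 42 − 10 = 32.00.

32.00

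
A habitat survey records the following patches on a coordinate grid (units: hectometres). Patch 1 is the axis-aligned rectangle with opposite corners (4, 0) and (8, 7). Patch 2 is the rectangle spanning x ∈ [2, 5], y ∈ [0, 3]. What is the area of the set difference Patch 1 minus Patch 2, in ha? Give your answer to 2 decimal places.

|Patch 1∩Patch 2|: x∈[4,5], y∈[0,3] → 1·3 = 3.
|Patch 1| = 28.
|Patch 1 ∖ Patch 2| = |Patch 1| − |Patch 1∩Patch 2| = 28 − 3 = 25.00.

25.00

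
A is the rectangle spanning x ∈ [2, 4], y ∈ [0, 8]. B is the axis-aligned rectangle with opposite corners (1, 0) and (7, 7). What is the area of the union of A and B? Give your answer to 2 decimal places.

44.00

By inclusion–exclusion:
Individual areas: |A| = 16, |B| = 42.
|A∩B|: x∈[2,4], y∈[0,7] → 2·7 = 14.
|A ∪ B| = 58 − 14 = 44.00.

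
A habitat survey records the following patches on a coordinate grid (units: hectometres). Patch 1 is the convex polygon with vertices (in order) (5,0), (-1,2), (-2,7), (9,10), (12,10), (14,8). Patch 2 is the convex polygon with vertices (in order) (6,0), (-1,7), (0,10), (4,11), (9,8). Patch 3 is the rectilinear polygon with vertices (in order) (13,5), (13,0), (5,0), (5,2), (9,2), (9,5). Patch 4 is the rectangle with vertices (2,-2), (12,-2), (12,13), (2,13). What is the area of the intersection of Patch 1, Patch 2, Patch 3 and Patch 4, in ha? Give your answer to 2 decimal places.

1.82

The intersection is the polygon with vertices (5.529,0.471), (5,1), (5,2), (6.75,2), (6.5,1.333).
By the shoelace formula its area is 1.82.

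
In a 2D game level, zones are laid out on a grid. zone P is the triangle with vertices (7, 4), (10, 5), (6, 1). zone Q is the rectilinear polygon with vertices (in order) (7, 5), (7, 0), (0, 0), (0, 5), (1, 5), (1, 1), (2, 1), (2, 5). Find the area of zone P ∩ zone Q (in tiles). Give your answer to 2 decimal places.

The intersection is the polygon with vertices (6,1), (7,4), (7,2).
By the shoelace formula its area is 1.00.

1.00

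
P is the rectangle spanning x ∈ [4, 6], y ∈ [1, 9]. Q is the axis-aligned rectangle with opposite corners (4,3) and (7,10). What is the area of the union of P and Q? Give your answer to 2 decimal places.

By inclusion–exclusion:
Individual areas: |P| = 16, |Q| = 21.
|P∩Q|: x∈[4,6], y∈[3,9] → 2·6 = 12.
|P ∪ Q| = 37 − 12 = 25.00.

25.00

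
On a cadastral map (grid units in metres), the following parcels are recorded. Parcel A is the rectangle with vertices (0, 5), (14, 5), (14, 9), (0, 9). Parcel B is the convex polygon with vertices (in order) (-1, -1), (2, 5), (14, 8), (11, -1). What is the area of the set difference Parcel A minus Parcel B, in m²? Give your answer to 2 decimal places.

|Parcel A| = 56, |Parcel A∩Parcel B| = 16.5.
|Parcel A ∖ Parcel B| = |Parcel A| − |Parcel A∩Parcel B| = 56 − 16.5 = 39.50.

39.50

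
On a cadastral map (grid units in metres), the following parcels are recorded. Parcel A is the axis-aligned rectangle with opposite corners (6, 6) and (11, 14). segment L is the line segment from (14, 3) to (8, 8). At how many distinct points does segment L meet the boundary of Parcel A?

1

The segment meets the boundary at (10.4,6).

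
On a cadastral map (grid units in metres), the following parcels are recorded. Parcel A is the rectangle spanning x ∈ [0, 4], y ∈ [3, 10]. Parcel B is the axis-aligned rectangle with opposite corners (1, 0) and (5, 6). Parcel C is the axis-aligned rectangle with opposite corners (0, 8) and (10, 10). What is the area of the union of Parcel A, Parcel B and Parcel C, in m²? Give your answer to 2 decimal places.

By inclusion–exclusion:
Individual areas: |Parcel A| = 28, |Parcel B| = 24, |Parcel C| = 20.
|Parcel A∩Parcel B|: x∈[1,4], y∈[3,6] → 3·3 = 9.
|Parcel A∩Parcel C|: x∈[0,4], y∈[8,10] → 4·2 = 8.
|Parcel B∩Parcel C| = 0 (no overlap).
|Parcel A∩Parcel B∩Parcel C| = 0.
|Parcel A ∪ Parcel B ∪ Parcel C| = 72 − 17 + 0 = 55.00.

55.00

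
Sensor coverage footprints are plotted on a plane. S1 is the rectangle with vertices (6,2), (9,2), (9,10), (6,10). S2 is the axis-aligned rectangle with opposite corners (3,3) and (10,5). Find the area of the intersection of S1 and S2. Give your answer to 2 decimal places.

|S1∩S2|: x∈[6,9], y∈[3,5] → 3·2 = 6.

6.00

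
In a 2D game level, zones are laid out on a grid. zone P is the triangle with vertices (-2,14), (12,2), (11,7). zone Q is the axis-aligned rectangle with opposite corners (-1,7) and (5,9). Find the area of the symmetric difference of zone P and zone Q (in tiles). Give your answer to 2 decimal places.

|zone P| = 29, |zone Q| = 12, |zone P∩zone Q| = 0.5833.
|zone P △ zone Q| = |zone P| + |zone Q| − 2·|zone P∩zone Q| = 29 + 12 − 1.1667 = 39.83.

39.83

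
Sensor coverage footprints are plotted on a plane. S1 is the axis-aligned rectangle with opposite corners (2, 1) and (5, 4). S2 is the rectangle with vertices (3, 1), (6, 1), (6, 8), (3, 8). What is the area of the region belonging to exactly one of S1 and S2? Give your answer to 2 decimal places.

|S1∩S2|: x∈[3,5], y∈[1,4] → 2·3 = 6.
|S1 △ S2| = |S1| + |S2| − 2·|S1∩S2| = 9 + 21 − 12 = 18.00.

18.00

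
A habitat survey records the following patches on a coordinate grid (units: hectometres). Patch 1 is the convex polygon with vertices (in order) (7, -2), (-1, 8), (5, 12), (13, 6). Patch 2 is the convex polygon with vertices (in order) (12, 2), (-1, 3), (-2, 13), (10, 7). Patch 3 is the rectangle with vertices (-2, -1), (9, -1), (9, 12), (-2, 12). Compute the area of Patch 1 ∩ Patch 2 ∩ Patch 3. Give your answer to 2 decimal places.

54.51

The intersection is the polygon with vertices (2.857,10.571), (9,7.5), (9,2.231), (3.262,2.672), (-1,8).
By the shoelace formula its area is 54.51.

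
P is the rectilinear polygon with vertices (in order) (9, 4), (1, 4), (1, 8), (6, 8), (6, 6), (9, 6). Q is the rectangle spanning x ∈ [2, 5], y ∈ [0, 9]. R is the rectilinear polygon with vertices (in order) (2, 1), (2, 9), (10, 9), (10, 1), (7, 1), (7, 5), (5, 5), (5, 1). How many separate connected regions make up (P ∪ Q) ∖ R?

3

(P ∪ Q) ∖ R splits into 3 disjoint pieces (area 3, area 4, area 2).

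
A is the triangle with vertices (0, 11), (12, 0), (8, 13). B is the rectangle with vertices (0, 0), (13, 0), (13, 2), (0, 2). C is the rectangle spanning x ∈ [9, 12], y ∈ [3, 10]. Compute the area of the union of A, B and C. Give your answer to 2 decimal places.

By inclusion–exclusion:
Individual areas: |A| = 56, |B| = 26, |C| = 21.
|A∩B| = 1.5664.
|A∩C| = 7.0096.
|B∩C| = 0 (no overlap).
|A∩B∩C| = 0.
|A ∪ B ∪ C| = 103 − 8.576 + 0 = 94.42.

94.42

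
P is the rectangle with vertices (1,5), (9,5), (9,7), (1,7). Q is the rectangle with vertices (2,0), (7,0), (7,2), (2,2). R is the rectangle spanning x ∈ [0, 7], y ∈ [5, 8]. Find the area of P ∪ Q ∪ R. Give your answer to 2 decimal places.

By inclusion–exclusion:
Individual areas: |P| = 16, |Q| = 10, |R| = 21.
|P∩Q| = 0 (no overlap).
|P∩R|: x∈[1,7], y∈[5,7] → 6·2 = 12.
|Q∩R| = 0 (no overlap).
|P∩Q∩R| = 0.
|P ∪ Q ∪ R| = 47 − 12 + 0 = 35.00.

35.00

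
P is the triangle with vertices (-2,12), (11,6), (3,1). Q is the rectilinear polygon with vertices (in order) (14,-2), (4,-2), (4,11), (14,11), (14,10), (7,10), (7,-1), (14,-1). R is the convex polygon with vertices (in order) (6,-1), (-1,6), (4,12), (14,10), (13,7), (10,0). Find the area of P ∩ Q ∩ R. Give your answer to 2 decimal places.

17.93

The intersection is the polygon with vertices (7,3.5), (4,1.625), (4,9.231), (7,7.846).
By the shoelace formula its area is 17.93.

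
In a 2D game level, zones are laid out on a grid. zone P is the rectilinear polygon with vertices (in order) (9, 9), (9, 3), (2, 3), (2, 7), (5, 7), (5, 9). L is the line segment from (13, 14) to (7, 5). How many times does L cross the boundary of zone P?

1

The segment meets the boundary at (9,8).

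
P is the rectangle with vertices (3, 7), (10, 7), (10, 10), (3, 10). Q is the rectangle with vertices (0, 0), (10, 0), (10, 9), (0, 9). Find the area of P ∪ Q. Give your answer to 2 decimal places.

By inclusion–exclusion:
Individual areas: |P| = 21, |Q| = 90.
|P∩Q|: x∈[3,10], y∈[7,9] → 7·2 = 14.
|P ∪ Q| = 111 − 14 = 97.00.

97.00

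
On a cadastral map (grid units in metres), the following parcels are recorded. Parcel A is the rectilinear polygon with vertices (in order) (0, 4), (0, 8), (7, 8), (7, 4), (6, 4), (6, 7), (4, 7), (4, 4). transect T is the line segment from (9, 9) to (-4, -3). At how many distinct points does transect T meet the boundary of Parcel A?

4

The segment meets the boundary at (3.583,4), (4,4.385), (6,6.231), (7,7.154).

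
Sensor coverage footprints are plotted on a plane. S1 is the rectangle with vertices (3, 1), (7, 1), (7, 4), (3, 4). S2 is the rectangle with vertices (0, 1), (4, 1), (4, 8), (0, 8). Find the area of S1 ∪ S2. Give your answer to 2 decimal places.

By inclusion–exclusion:
Individual areas: |S1| = 12, |S2| = 28.
|S1∩S2|: x∈[3,4], y∈[1,4] → 1·3 = 3.
|S1 ∪ S2| = 40 − 3 = 37.00.

37.00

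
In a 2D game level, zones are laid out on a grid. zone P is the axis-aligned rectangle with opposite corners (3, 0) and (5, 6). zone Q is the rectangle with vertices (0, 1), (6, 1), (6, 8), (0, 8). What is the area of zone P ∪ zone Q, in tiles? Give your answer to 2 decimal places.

By inclusion–exclusion:
Individual areas: |zone P| = 12, |zone Q| = 42.
|zone P∩zone Q|: x∈[3,5], y∈[1,6] → 2·5 = 10.
|zone P ∪ zone Q| = 54 − 10 = 44.00.

44.00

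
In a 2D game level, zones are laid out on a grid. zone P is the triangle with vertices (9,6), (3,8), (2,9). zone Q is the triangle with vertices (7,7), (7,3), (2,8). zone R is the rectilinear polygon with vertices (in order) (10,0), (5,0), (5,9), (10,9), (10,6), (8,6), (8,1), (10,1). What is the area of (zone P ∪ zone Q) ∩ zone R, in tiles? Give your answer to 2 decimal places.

The region (zone P ∪ zone Q) ∩ zone R is the polygon with vertices (7,3), (5,5), (5,7.714), (6.375,7.125), (7,7), (7,6.857), (9,6), (7,6.667).
By the shoelace formula its area is 6.81.

6.81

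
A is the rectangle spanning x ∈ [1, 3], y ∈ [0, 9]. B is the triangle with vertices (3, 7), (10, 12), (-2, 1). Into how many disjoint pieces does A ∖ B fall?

A ∖ B splits into 2 disjoint pieces (area 9.3333, area 6.4).

2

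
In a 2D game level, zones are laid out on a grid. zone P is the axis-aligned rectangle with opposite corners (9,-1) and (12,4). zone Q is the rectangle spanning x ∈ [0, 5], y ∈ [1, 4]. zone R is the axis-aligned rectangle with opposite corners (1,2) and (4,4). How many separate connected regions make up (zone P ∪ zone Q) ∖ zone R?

(zone P ∪ zone Q) ∖ zone R splits into 2 disjoint pieces (area 15, area 9).

2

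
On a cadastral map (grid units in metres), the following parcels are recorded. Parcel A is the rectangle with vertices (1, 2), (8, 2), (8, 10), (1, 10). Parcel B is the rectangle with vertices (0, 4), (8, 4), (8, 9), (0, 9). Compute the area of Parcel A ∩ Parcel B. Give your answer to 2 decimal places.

35.00

|Parcel A∩Parcel B|: x∈[1,8], y∈[4,9] → 7·5 = 35.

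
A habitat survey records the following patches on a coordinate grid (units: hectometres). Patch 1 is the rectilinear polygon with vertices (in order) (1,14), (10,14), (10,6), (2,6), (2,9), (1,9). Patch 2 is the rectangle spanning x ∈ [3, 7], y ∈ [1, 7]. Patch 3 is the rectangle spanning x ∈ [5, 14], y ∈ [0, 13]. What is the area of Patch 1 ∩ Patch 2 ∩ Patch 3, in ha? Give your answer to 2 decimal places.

The intersection is the polygon with vertices (7,7), (7,6), (5,6), (5,7).
By the shoelace formula its area is 2.00.

2.00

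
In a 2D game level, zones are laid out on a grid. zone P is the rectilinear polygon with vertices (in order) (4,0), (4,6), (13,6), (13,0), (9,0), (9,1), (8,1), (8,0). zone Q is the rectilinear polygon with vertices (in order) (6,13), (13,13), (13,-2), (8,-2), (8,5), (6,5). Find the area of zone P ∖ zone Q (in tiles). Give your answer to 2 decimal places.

|zone P| = 53, |zone P∩zone Q| = 31.
|zone P ∖ zone Q| = |zone P| − |zone P∩zone Q| = 53 − 31 = 22.00.

22.00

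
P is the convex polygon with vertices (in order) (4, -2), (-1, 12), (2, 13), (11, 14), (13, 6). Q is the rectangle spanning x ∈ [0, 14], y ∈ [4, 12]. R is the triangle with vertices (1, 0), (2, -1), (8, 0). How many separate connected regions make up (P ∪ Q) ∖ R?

(P ∪ Q) ∖ R splits into 2 disjoint pieces (area 152.6143, area 1.5304).

2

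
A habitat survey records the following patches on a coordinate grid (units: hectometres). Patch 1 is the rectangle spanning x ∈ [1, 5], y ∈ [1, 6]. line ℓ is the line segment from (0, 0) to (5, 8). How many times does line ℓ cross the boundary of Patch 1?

2

The segment meets the boundary at (3.75,6), (1,1.6).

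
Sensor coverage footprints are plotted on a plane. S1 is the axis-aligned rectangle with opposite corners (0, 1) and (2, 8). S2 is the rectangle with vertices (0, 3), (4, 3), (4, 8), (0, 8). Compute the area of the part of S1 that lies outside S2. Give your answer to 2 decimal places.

|S1∩S2|: x∈[0,2], y∈[3,8] → 2·5 = 10.
|S1| = 14.
|S1 ∖ S2| = |S1| − |S1∩S2| = 14 − 10 = 4.00.

4.00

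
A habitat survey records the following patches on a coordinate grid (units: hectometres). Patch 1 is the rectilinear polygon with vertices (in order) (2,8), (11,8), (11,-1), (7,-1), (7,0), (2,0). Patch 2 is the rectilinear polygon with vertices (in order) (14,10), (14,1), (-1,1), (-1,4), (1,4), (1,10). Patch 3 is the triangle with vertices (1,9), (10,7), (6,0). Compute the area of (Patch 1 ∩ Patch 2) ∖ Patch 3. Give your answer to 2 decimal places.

30.21

|Patch 1 ∩ Patch 2| = 63.
|(Patch 1 ∩ Patch 2) ∩ Patch 3| = 32.7865.
|(Patch 1 ∩ Patch 2) ∖ Patch 3| = 63 − 32.7865 = 30.21.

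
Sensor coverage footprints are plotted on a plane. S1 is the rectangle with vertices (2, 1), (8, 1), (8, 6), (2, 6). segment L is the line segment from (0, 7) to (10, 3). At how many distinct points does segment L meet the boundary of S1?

2

The segment meets the boundary at (8,3.8), (2.5,6).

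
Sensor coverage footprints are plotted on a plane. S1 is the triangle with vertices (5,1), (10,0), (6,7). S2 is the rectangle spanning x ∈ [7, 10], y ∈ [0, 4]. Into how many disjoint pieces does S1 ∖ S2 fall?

1

S1 ∖ S2 is a single connected region.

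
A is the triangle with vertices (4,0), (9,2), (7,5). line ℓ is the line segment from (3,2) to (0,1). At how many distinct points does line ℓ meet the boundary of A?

0

The segment lies entirely outside A and never meets its boundary.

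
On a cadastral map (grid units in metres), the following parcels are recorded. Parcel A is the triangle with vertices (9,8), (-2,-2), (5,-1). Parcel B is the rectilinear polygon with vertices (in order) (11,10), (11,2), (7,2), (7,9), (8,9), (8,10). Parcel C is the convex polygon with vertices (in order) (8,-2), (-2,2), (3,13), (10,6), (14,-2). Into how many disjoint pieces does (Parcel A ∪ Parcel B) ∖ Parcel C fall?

(Parcel A ∪ Parcel B) ∖ Parcel C splits into 2 disjoint pieces (area 8.5964, area 11.5).

2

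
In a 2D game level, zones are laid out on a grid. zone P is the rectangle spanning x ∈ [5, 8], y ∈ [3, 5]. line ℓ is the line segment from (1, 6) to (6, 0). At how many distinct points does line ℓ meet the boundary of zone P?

0

The segment lies entirely outside zone P and never meets its boundary.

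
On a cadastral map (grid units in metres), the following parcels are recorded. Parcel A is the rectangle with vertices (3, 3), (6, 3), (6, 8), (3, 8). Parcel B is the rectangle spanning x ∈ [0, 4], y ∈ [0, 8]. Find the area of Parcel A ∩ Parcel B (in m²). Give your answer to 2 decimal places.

|Parcel A∩Parcel B|: x∈[3,4], y∈[3,8] → 1·5 = 5.

5.00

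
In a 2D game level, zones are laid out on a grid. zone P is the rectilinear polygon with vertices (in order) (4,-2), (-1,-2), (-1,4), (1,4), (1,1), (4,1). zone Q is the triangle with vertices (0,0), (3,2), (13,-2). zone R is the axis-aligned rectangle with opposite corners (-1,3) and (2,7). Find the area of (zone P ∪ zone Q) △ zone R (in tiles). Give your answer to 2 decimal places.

40.52

|zone P ∪ zone Q| = 32.5192.
|(zone P ∪ zone Q) ∩ zone R| = 2.
|(zone P ∪ zone Q) △ zone R| = 32.5192 + 12 − 4 = 40.52.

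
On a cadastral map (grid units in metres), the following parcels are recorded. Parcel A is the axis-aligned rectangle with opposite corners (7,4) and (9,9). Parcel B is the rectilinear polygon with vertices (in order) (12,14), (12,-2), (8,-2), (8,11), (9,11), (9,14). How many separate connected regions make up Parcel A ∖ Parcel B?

1

Parcel A ∖ Parcel B is a single connected region.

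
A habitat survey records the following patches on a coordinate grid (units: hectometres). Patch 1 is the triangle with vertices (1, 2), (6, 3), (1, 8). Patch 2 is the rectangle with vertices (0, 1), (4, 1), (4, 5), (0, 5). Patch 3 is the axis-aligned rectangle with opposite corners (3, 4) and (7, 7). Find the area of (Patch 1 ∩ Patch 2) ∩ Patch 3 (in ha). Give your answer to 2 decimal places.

The region (Patch 1 ∩ Patch 2) ∩ Patch 3 is the polygon with vertices (4,5), (4,4), (3,4), (3,5).
By the shoelace formula its area is 1.00.

1.00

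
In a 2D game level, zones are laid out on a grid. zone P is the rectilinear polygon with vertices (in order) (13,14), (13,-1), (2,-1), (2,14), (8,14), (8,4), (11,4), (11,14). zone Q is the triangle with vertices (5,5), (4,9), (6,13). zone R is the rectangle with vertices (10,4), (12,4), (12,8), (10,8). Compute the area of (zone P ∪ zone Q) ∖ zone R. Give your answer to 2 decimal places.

131.00

|zone P ∪ zone Q| = 135.
|(zone P ∪ zone Q) ∩ zone R| = 4.
|(zone P ∪ zone Q) ∖ zone R| = 135 − 4 = 131.00.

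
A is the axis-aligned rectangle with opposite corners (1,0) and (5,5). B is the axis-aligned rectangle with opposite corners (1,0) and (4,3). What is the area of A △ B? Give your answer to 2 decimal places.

11.00

|A∩B|: x∈[1,4], y∈[0,3] → 3·3 = 9.
|A △ B| = |A| + |B| − 2·|A∩B| = 20 + 9 − 18 = 11.00.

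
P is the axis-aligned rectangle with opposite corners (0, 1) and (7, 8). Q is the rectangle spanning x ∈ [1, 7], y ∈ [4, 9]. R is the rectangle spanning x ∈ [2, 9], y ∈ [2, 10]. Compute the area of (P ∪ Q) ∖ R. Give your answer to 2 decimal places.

20.00

|P ∪ Q| = 55.
|(P ∪ Q) ∩ R| = 35.
|(P ∪ Q) ∖ R| = 55 − 35 = 20.00.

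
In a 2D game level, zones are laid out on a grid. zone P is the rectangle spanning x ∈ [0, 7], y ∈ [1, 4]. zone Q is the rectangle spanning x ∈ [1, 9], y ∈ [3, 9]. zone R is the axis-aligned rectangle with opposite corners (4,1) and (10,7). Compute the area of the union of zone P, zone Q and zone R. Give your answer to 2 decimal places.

By inclusion–exclusion:
Individual areas: |zone P| = 21, |zone Q| = 48, |zone R| = 36.
|zone P∩zone Q|: x∈[1,7], y∈[3,4] → 6·1 = 6.
|zone P∩zone R|: x∈[4,7], y∈[1,4] → 3·3 = 9.
|zone Q∩zone R|: x∈[4,9], y∈[3,7] → 5·4 = 20.
|zone P∩zone Q∩zone R| = 3.
|zone P ∪ zone Q ∪ zone R| = 105 − 35 + 3 = 73.00.

73.00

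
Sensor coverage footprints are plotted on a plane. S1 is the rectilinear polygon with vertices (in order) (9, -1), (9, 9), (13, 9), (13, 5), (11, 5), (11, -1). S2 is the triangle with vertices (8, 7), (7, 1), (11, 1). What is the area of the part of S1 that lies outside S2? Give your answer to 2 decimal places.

24.00

|S1| = 28, |S1∩S2| = 4.
|S1 ∖ S2| = |S1| − |S1∩S2| = 28 − 4 = 24.00.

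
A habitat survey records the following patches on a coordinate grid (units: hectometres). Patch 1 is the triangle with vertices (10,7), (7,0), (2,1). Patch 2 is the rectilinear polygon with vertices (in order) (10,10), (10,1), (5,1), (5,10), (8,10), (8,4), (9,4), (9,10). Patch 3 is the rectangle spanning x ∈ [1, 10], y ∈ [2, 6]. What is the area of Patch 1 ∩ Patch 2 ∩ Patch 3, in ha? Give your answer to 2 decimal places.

8.08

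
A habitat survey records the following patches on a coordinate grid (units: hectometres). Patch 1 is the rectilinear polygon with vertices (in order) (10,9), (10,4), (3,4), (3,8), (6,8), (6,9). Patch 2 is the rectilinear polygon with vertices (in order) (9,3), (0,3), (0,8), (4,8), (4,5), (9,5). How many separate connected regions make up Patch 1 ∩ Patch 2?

Patch 1 ∩ Patch 2 is a single connected region.

1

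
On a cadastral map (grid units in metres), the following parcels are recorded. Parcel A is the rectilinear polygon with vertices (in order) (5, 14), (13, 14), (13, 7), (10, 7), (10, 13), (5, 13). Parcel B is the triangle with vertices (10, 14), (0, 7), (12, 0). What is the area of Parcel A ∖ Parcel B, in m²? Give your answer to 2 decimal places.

|Parcel A| = 26, |Parcel A∩Parcel B| = 4.2143.
|Parcel A ∖ Parcel B| = |Parcel A| − |Parcel A∩Parcel B| = 26 − 4.2143 = 21.79.

21.79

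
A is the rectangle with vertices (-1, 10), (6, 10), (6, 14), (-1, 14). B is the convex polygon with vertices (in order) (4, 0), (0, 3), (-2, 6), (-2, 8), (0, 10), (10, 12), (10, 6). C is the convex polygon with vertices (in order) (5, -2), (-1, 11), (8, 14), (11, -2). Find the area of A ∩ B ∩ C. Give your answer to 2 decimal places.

The intersection is the polygon with vertices (0,10), (6,11.2), (6,10).
By the shoelace formula its area is 3.60.

3.60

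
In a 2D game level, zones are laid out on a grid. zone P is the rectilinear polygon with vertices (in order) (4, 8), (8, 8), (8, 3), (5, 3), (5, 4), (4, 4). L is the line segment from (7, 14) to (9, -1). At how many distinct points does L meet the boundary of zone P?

The segment meets the boundary at (8,6.5), (7.8,8).

2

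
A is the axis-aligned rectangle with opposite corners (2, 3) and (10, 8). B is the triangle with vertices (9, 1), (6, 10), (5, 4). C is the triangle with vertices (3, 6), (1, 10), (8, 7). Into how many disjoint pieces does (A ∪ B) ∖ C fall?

1

(A ∪ B) ∖ C is a single connected region.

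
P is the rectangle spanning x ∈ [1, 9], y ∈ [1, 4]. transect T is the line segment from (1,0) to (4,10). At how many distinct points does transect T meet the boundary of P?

The segment meets the boundary at (2.2,4), (1.3,1).

2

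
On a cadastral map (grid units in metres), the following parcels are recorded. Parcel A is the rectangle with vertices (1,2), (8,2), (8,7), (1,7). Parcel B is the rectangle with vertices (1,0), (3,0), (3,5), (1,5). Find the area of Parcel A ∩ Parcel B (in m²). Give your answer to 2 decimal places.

|Parcel A∩Parcel B|: x∈[1,3], y∈[2,5] → 2·3 = 6.

6.00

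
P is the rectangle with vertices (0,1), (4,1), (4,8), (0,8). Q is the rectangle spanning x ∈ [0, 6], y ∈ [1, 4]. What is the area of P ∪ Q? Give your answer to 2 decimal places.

By inclusion–exclusion:
Individual areas: |P| = 28, |Q| = 18.
|P∩Q|: x∈[0,4], y∈[1,4] → 4·3 = 12.
|P ∪ Q| = 46 − 12 = 34.00.

34.00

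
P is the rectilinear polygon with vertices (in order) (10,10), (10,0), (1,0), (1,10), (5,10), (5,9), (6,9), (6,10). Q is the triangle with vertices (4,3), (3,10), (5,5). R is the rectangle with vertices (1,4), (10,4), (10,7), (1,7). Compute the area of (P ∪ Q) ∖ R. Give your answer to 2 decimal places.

|P ∪ Q| = 89.
|(P ∪ Q) ∩ R| = 27.
|(P ∪ Q) ∖ R| = 89 − 27 = 62.00.

62.00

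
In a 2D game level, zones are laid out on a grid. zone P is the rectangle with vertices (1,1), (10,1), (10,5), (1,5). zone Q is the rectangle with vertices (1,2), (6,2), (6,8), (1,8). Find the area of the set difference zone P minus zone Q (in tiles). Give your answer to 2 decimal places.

|zone P∩zone Q|: x∈[1,6], y∈[2,5] → 5·3 = 15.
|zone P| = 36.
|zone P ∖ zone Q| = |zone P| − |zone P∩zone Q| = 36 − 15 = 21.00.

21.00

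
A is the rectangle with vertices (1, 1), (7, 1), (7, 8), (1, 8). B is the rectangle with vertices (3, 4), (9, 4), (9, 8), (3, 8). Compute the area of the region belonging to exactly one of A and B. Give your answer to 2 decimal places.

34.00

|A∩B|: x∈[3,7], y∈[4,8] → 4·4 = 16.
|A △ B| = |A| + |B| − 2·|A∩B| = 42 + 24 − 32 = 34.00.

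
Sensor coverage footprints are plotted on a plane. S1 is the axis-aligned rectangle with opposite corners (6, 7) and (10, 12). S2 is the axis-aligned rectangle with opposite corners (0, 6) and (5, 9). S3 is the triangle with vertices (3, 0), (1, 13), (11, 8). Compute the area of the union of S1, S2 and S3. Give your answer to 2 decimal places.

By inclusion–exclusion:
Individual areas: |S1| = 20, |S2| = 15, |S3| = 60.
|S1∩S2| = 0 (no overlap).
|S1∩S3| = 10.
|S2∩S3| = 9.4615.
|S1∩S2∩S3| = 0.
|S1 ∪ S2 ∪ S3| = 95 − 19.4615 + 0 = 75.54.

75.54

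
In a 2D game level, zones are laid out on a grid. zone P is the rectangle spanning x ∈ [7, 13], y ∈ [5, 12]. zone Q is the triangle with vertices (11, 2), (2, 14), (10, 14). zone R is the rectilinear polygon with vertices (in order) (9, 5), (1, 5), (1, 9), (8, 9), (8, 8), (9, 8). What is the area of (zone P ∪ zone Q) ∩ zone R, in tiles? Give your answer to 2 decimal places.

The region (zone P ∪ zone Q) ∩ zone R is the polygon with vertices (7,5), (7,7.333), (5.75,9), (8,9), (8,8), (9,8), (9,5), (8.75,5).
By the shoelace formula its area is 8.04.

8.04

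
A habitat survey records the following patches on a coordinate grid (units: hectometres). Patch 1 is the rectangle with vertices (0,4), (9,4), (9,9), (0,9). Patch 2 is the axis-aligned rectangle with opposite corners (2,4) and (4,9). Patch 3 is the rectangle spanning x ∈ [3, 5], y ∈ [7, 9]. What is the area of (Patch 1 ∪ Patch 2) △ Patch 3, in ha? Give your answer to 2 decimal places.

|Patch 1 ∪ Patch 2| = 45.
|(Patch 1 ∪ Patch 2) ∩ Patch 3| = 4.
|(Patch 1 ∪ Patch 2) △ Patch 3| = 45 + 4 − 8 = 41.00.

41.00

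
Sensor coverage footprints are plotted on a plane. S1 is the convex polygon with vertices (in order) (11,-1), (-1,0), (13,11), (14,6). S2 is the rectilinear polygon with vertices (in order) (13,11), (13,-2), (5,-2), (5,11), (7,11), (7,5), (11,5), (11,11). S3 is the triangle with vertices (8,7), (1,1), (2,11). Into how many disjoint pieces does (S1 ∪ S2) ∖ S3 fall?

2

(S1 ∪ S2) ∖ S3 splits into 2 disjoint pieces (area 97.5076, area 5.3333).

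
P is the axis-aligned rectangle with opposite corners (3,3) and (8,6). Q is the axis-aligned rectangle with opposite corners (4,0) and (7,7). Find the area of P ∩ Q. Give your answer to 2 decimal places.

9.00

|P∩Q|: x∈[4,7], y∈[3,6] → 3·3 = 9.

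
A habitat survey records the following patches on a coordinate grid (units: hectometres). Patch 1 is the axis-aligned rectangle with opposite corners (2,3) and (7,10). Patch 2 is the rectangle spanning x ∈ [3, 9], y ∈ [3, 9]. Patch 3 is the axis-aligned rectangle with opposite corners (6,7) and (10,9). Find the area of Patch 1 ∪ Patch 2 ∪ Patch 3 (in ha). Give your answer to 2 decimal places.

49.00

By inclusion–exclusion:
Individual areas: |Patch 1| = 35, |Patch 2| = 36, |Patch 3| = 8.
|Patch 1∩Patch 2|: x∈[3,7], y∈[3,9] → 4·6 = 24.
|Patch 1∩Patch 3|: x∈[6,7], y∈[7,9] → 1·2 = 2.
|Patch 2∩Patch 3|: x∈[6,9], y∈[7,9] → 3·2 = 6.
|Patch 1∩Patch 2∩Patch 3| = 2.
|Patch 1 ∪ Patch 2 ∪ Patch 3| = 79 − 32 + 2 = 49.00.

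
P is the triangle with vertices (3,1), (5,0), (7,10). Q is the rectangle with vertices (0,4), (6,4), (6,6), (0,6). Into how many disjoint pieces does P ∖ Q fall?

P ∖ Q splits into 2 disjoint pieces (area 6.6, area 2.0556).

2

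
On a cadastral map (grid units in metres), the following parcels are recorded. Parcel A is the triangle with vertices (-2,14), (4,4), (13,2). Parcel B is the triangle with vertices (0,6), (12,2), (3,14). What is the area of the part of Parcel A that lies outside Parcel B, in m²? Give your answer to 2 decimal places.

8.16

|Parcel A| = 39, |Parcel A∩Parcel B| = 30.8385.
|Parcel A ∖ Parcel B| = |Parcel A| − |Parcel A∩Parcel B| = 39 − 30.8385 = 8.16.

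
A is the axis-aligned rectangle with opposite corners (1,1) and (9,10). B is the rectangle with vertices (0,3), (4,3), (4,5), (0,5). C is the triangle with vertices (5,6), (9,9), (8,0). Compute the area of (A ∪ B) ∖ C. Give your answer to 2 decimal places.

|A ∪ B| = 74.
|(A ∪ B) ∩ C| = 16.1944.
|(A ∪ B) ∖ C| = 74 − 16.1944 = 57.81.

57.81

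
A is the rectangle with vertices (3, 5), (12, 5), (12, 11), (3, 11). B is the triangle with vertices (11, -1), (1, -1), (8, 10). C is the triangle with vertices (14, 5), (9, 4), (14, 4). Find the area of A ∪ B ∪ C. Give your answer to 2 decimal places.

By inclusion–exclusion:
Individual areas: |A| = 54, |B| = 55, |C| = 2.5.
|A∩B| = 11.3636.
|A∩C| = 0.
|B∩C| = 0.0384.
|A∩B∩C| = 0.
|A ∪ B ∪ C| = 111.5 − 11.402 + 0 = 100.10.

100.10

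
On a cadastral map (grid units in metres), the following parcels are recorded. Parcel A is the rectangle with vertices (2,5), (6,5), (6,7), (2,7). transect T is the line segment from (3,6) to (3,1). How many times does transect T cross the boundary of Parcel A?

The segment meets the boundary at (3,5).

1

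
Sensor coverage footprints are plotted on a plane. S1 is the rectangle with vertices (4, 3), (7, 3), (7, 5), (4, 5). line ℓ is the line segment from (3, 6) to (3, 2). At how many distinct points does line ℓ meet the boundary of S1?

0

The segment lies entirely outside S1 and never meets its boundary.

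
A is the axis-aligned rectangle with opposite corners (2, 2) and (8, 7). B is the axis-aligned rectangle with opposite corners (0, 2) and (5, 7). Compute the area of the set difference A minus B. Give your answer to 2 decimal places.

15.00

|A∩B|: x∈[2,5], y∈[2,7] → 3·5 = 15.
|A| = 30.
|A ∖ B| = |A| − |A∩B| = 30 − 15 = 15.00.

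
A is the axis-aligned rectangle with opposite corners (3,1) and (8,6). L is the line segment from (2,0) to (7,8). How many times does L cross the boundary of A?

The segment meets the boundary at (5.75,6), (3,1.6).

2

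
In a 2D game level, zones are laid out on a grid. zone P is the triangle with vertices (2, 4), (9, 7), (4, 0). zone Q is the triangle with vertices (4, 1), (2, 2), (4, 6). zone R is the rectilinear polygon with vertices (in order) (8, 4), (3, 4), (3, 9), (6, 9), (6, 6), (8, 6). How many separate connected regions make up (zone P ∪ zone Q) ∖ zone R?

2

(zone P ∪ zone Q) ∖ zone R splits into 2 disjoint pieces (area 0.8667, area 10.7619).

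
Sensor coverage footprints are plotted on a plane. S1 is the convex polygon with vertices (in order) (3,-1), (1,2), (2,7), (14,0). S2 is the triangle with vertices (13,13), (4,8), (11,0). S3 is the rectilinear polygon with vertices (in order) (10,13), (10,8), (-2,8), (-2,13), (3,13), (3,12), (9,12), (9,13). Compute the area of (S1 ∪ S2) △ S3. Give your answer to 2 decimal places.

|S1 ∪ S2| = 101.5471.
|(S1 ∪ S2) ∩ S3| = 10.
|(S1 ∪ S2) △ S3| = 101.5471 + 54 − 20 = 135.55.

135.55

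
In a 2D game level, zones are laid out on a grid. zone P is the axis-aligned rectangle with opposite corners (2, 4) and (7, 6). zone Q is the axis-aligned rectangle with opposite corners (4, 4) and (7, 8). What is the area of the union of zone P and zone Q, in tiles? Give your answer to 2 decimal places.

By inclusion–exclusion:
Individual areas: |zone P| = 10, |zone Q| = 12.
|zone P∩zone Q|: x∈[4,7], y∈[4,6] → 3·2 = 6.
|zone P ∪ zone Q| = 22 − 6 = 16.00.

16.00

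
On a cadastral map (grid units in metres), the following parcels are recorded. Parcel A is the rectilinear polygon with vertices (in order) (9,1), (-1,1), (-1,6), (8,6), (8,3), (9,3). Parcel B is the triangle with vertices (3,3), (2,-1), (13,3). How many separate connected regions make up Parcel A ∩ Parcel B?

1

Parcel A ∩ Parcel B is a single connected region.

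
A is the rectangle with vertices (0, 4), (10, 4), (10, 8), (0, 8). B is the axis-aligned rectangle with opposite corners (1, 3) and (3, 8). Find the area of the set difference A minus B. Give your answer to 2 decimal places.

|A∩B|: x∈[1,3], y∈[4,8] → 2·4 = 8.
|A| = 40.
|A ∖ B| = |A| − |A∩B| = 40 − 8 = 32.00.

32.00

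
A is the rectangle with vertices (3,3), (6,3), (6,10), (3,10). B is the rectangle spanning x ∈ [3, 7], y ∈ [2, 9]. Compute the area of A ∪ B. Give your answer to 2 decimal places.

By inclusion–exclusion:
Individual areas: |A| = 21, |B| = 28.
|A∩B|: x∈[3,6], y∈[3,9] → 3·6 = 18.
|A ∪ B| = 49 − 18 = 31.00.

31.00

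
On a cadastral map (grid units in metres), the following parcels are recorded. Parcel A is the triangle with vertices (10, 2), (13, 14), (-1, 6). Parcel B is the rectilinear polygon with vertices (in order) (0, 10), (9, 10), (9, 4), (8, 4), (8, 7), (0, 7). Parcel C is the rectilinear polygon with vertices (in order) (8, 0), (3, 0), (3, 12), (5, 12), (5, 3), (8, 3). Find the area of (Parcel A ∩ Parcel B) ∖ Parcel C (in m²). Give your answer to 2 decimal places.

16.16

|Parcel A ∩ Parcel B| = 19.875.
|(Parcel A ∩ Parcel B) ∩ Parcel C| = 3.7143.
|(Parcel A ∩ Parcel B) ∖ Parcel C| = 19.875 − 3.7143 = 16.16.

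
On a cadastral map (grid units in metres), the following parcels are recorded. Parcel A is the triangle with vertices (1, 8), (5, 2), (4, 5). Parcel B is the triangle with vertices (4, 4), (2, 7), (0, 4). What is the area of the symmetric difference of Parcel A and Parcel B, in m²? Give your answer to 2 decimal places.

7.08

|Parcel A| = 3, |Parcel B| = 6, |Parcel A∩Parcel B| = 0.9583.
|Parcel A △ Parcel B| = |Parcel A| + |Parcel B| − 2·|Parcel A∩Parcel B| = 3 + 6 − 1.9167 = 7.08.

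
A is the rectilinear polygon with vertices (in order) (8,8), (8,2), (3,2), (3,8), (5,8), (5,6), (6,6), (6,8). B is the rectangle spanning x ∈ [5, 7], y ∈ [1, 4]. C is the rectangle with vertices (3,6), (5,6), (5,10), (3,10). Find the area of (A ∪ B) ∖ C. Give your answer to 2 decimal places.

|A ∪ B| = 30.
|(A ∪ B) ∩ C| = 4.
|(A ∪ B) ∖ C| = 30 − 4 = 26.00.

26.00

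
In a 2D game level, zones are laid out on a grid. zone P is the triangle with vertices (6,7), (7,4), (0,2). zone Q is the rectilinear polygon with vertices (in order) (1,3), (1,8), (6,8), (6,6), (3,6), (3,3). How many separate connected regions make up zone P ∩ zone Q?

zone P ∩ zone Q splits into 2 disjoint pieces (area 1.35, area 0.6).

2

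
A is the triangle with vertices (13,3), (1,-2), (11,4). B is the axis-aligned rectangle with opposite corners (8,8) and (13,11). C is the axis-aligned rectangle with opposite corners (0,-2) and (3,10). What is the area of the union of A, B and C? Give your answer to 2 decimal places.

By inclusion–exclusion:
Individual areas: |A| = 11, |B| = 15, |C| = 36.
|A∩B| = 0.
|A∩C| = 0.3667.
|B∩C| = 0 (no overlap).
|A∩B∩C| = 0.
|A ∪ B ∪ C| = 62 − 0.3667 + 0 = 61.63.

61.63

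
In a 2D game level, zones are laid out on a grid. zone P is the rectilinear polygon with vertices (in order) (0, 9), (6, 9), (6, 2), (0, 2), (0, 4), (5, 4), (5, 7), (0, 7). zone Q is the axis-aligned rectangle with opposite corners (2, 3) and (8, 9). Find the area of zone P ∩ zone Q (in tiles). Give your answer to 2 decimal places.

The intersection is the polygon with vertices (6,9), (6,3), (2,3), (2,4), (5,4), (5,7), (2,7), (2,9).
By the shoelace formula its area is 15.00.

15.00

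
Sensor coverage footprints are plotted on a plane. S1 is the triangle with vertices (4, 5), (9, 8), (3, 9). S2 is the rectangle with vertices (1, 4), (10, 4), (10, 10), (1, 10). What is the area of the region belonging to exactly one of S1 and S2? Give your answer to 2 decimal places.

|S1| = 11.5, |S2| = 54, |S1∩S2| = 11.5.
|S1 △ S2| = |S1| + |S2| − 2·|S1∩S2| = 11.5 + 54 − 23 = 42.50.

42.50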